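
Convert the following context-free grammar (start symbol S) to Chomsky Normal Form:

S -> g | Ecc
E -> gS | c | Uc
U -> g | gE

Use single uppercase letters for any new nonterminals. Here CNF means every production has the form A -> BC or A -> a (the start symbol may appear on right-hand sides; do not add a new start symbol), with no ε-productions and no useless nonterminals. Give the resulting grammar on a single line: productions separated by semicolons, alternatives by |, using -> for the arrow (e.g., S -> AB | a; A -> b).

No ε-productions.
No unit productions to eliminate.
TERM: introduce A -> c, B -> g and substitute in every rule of length ≥2.
BIN: S -> EAA becomes S -> EC, C -> AA.

S -> g | EC; A -> c; B -> g; C -> AA; E -> c | BS | UA; U -> g | BE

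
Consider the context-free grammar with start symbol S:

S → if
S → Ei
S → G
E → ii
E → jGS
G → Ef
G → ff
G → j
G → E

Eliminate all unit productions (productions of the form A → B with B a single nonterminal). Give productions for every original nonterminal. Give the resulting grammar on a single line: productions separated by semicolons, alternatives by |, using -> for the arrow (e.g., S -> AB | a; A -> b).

S -> j | Ef | Ei | ff | if | ii | jGS; E -> ii | jGS; G -> j | Ef | ff | ii | jGS

Unit productions: G->E, S->G.
Unit pairs (A ⇒* B via units): (G,E), (S,E), (S,G).
S: inherits non-unit rules of {E, G, S} → Ef | Ei | ff | if | ii | j | jGS.
E: inherits non-unit rules of {E} → ii | jGS.
G: inherits non-unit rules of {E, G} → Ef | ff | ii | j | jGS.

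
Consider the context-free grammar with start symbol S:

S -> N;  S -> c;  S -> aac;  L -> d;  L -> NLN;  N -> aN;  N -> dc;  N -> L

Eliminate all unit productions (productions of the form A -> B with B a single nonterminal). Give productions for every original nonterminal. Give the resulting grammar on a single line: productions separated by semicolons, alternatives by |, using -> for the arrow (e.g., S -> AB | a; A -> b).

Unit productions: N->L, S->N.
Unit pairs (A ⇒* B via units): (N,L), (S,L), (S,N).
S: inherits non-unit rules of {L, N, S} → NLN | aN | aac | c | d | dc.
L: inherits non-unit rules of {L} → NLN | d.
N: inherits non-unit rules of {L, N} → NLN | aN | d | dc.

S -> c | d | aN | dc | NLN | aac; L -> d | NLN; N -> d | aN | dc | NLN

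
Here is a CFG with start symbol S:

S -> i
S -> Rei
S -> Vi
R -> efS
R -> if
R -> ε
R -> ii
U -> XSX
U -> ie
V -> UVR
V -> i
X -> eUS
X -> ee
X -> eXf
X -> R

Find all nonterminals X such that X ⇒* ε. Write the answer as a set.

Directly nullable (have an ε-rule): {R}.
X is nullable via X -> R (every symbol on the right is already known nullable).
Not nullable: S, U, V — each has a terminal in every rule's right-hand side or depends on a non-nullable symbol.

{R, X}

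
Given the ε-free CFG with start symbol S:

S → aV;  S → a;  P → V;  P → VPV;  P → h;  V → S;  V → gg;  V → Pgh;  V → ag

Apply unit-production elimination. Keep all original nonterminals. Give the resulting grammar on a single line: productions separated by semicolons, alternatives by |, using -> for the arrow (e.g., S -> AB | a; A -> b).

Unit productions: P->V, V->S.
Unit pairs (A ⇒* B via units): (P,S), (P,V), (V,S).
S: inherits non-unit rules of {S} → a | aV.
P: inherits non-unit rules of {P, S, V} → Pgh | VPV | a | aV | ag | gg | h.
V: inherits non-unit rules of {S, V} → Pgh | a | aV | ag | gg.

S -> a | aV; P -> a | h | aV | ag | gg | Pgh | VPV; V -> a | aV | ag | gg | Pgh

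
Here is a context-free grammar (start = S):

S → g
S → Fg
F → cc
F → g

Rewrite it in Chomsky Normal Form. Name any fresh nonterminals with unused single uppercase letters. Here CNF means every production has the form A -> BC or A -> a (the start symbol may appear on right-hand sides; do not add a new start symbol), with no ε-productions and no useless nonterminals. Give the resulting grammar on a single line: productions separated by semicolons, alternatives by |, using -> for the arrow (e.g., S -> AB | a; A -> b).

No ε-productions.
No unit productions to eliminate.
TERM: introduce A -> c, B -> g and substitute in every rule of length ≥2.

S -> g | FB; A -> c; B -> g; F -> g | AA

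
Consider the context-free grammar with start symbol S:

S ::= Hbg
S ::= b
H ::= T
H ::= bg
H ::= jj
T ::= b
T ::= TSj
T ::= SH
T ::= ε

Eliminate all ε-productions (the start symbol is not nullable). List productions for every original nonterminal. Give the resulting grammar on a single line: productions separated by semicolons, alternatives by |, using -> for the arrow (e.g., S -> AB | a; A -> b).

S -> b | bg | Hbg; H -> T | bg | jj; T -> S | b | SH | Sj | TSj

Nullable set: {H, T}.
S -> Hbg: H nullable, giving Hbg | bg.
H -> T: T nullable, giving T.
Drop T -> ε.
T -> SH: H nullable, giving S | SH.
T -> TSj: T nullable, giving Sj | TSj.
Unchanged (no nullable symbols): S -> b; H -> bg; H -> jj; T -> b.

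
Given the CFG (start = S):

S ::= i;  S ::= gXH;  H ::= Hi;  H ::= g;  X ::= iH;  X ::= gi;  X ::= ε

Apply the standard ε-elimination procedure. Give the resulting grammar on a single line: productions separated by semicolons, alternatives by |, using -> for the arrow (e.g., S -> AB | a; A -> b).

Nullable set: {X}.
S -> gXH: X nullable, giving gH | gXH.
Drop X -> ε.
Unchanged (no nullable symbols): S -> i; H -> Hi; H -> g; X -> gi; X -> iH.

S -> i | gH | gXH; H -> g | Hi; X -> gi | iH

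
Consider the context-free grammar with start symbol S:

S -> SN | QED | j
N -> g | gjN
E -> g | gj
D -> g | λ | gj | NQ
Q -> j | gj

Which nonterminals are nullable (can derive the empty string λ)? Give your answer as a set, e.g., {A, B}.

{D}

Directly nullable (have an ε-rule): {D}.
Not nullable: E, N, Q, S — each has a terminal in every rule's right-hand side or depends on a non-nullable symbol.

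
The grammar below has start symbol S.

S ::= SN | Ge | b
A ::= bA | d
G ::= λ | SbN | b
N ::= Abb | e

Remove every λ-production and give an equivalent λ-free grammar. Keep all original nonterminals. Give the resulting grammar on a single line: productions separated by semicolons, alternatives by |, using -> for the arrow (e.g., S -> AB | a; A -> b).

Nullable set: {G}.
S -> Ge: G nullable, giving Ge | e.
Drop G -> λ.
Unchanged (no nullable symbols): S -> SN; S -> b; A -> bA; A -> d; G -> SbN; G -> b; N -> Abb; N -> e.

S -> b | e | Ge | SN; A -> d | bA; G -> b | SbN; N -> e | Abb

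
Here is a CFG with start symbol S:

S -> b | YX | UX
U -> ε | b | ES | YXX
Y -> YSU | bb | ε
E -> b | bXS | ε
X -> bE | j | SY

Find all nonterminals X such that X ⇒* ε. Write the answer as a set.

{E, U, Y}

Directly nullable (have an ε-rule): {E, U, Y}.
Not nullable: S, X — each has a terminal in every rule's right-hand side or depends on a non-nullable symbol.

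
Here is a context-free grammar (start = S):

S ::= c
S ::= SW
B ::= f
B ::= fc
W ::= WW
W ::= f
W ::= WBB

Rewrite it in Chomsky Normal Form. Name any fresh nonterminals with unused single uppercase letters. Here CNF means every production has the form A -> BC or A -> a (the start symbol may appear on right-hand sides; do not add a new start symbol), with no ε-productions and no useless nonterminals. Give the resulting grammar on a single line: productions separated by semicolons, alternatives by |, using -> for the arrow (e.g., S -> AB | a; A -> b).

S -> c | SW; A -> f; B -> f | AC; C -> c; D -> BB; W -> f | WD | WW

No ε-productions.
No unit productions to eliminate.
TERM: introduce C -> c, A -> f and substitute in every rule of length ≥2.
BIN: W -> WBB becomes W -> WD, D -> BB.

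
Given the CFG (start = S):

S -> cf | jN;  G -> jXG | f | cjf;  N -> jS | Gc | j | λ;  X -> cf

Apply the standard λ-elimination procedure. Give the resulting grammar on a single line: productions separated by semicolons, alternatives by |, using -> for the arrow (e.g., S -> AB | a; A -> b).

Nullable set: {N}.
S -> jN: N nullable, giving j | jN.
Drop N -> λ.
Unchanged (no nullable symbols): S -> cf; G -> cjf; G -> f; G -> jXG; N -> Gc; N -> j; N -> jS; X -> cf.

S -> j | cf | jN; G -> f | cjf | jXG; N -> j | Gc | jS; X -> cf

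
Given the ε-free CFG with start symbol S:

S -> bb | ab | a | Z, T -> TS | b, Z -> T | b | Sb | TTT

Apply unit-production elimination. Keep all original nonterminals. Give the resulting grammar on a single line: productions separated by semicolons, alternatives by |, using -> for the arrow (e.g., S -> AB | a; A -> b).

S -> a | b | Sb | TS | ab | bb | TTT; T -> b | TS; Z -> b | Sb | TS | TTT

Unit productions: S->Z, Z->T.
Unit pairs (A ⇒* B via units): (S,T), (S,Z), (Z,T).
S: inherits non-unit rules of {S, T, Z} → Sb | TS | TTT | a | ab | b | bb.
T: inherits non-unit rules of {T} → TS | b.
Z: inherits non-unit rules of {T, Z} → Sb | TS | TTT | b.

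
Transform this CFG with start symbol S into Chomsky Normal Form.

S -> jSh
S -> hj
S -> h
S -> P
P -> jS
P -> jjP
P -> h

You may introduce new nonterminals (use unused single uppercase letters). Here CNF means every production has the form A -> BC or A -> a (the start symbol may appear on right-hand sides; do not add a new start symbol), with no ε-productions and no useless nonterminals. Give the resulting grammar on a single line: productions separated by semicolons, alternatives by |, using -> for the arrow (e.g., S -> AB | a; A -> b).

No ε-productions.
After unit-elimination: S -> h | hj | jS | jSh | jjP; P -> h | jS | jjP.
TERM: introduce B -> h, A -> j and substitute in every rule of length ≥2.
BIN: P -> AAP becomes P -> AC, C -> AP; S -> AAP becomes S -> AD, D -> AP; S -> ASB becomes S -> AE, E -> SB.

S -> h | AD | AE | AS | BA; A -> j; B -> h; C -> AP; D -> AP; E -> SB; P -> h | AC | AS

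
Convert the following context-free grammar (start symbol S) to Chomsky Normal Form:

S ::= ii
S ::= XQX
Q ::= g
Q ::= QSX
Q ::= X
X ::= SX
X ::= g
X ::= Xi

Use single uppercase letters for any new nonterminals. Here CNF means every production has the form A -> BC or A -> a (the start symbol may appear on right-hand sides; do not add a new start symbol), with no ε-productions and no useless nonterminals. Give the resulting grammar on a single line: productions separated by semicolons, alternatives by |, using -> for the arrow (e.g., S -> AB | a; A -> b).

S -> AA | XC; A -> i; B -> SX; C -> QX; Q -> g | QB | SX | XA; X -> g | SX | XA

No ε-productions.
After unit-elimination: S -> ii | XQX; Q -> g | SX | Xi | QSX; X -> g | SX | Xi.
TERM: introduce A -> i and substitute in every rule of length ≥2.
BIN: Q -> QSX becomes Q -> QB, B -> SX; S -> XQX becomes S -> XC, C -> QX.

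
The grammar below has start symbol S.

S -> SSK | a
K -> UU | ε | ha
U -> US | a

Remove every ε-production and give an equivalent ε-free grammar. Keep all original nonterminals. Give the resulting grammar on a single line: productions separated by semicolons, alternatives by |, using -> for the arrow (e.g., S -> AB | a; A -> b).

S -> a | SS | SSK; K -> UU | ha; U -> a | US

Nullable set: {K}.
S -> SSK: K nullable, giving SS | SSK.
Drop K -> ε.
Unchanged (no nullable symbols): S -> a; K -> UU; K -> ha; U -> US; U -> a.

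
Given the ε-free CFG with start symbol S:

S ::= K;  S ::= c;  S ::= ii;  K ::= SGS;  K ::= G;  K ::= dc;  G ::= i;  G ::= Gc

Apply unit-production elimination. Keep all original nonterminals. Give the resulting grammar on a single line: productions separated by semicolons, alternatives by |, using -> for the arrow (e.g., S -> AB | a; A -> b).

Unit productions: K->G, S->K.
Unit pairs (A ⇒* B via units): (K,G), (S,G), (S,K).
S: inherits non-unit rules of {G, K, S} → Gc | SGS | c | dc | i | ii.
G: inherits non-unit rules of {G} → Gc | i.
K: inherits non-unit rules of {G, K} → Gc | SGS | dc | i.

S -> c | i | Gc | dc | ii | SGS; G -> i | Gc; K -> i | Gc | dc | SGS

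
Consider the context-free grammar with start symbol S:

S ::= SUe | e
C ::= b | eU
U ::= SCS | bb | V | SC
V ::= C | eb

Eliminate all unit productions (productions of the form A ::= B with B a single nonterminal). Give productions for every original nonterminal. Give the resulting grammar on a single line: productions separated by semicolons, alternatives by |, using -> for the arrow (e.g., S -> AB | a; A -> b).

S -> e | SUe; C -> b | eU; U -> b | SC | bb | eU | eb | SCS; V -> b | eU | eb

Unit productions: U->V, V->C.
Unit pairs (A ⇒* B via units): (U,C), (U,V), (V,C).
S: inherits non-unit rules of {S} → SUe | e.
C: inherits non-unit rules of {C} → b | eU.
U: inherits non-unit rules of {C, U, V} → SC | SCS | b | bb | eU | eb.
V: inherits non-unit rules of {C, V} → b | eU | eb.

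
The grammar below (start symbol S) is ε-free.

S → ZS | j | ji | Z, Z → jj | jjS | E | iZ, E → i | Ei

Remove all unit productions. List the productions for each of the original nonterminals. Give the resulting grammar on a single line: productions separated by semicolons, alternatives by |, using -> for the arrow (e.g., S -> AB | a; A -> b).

Unit productions: S->Z, Z->E.
Unit pairs (A ⇒* B via units): (S,E), (S,Z), (Z,E).
S: inherits non-unit rules of {E, S, Z} → Ei | ZS | i | iZ | j | ji | jj | jjS.
E: inherits non-unit rules of {E} → Ei | i.
Z: inherits non-unit rules of {E, Z} → Ei | i | iZ | jj | jjS.

S -> i | j | Ei | ZS | iZ | ji | jj | jjS; E -> i | Ei; Z -> i | Ei | iZ | jj | jjS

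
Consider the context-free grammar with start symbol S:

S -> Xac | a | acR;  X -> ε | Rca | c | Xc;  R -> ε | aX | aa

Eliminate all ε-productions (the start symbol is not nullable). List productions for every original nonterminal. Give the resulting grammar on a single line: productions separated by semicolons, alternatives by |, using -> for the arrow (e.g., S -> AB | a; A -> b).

S -> a | ac | Xac | acR; R -> a | aX | aa; X -> c | Xc | ca | Rca

Nullable set: {R, X}.
S -> Xac: X nullable, giving Xac | ac.
S -> acR: R nullable, giving ac | acR.
Drop R -> ε.
R -> aX: X nullable, giving a | aX.
Drop X -> ε.
X -> Rca: R nullable, giving Rca | ca.
X -> Xc: X nullable, giving Xc | c.
Unchanged (no nullable symbols): S -> a; R -> aa; X -> c.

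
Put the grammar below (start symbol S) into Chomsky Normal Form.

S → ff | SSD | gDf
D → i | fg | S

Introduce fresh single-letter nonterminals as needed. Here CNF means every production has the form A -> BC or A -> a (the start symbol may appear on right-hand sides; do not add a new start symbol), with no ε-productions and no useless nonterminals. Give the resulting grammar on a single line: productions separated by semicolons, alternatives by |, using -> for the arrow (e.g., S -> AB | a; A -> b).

No ε-productions.
After unit-elimination: S -> ff | SSD | gDf; D -> i | ff | fg | SSD | gDf.
TERM: introduce A -> f, B -> g and substitute in every rule of length ≥2.
BIN: D -> BDA becomes D -> BC, C -> DA; D -> SSD becomes D -> SE, E -> SD; S -> BDA becomes S -> BF, F -> DA; S -> SSD becomes S -> SG, G -> SD.

S -> AA | BF | SG; A -> f; B -> g; C -> DA; D -> i | AA | AB | BC | SE; E -> SD; F -> DA; G -> SD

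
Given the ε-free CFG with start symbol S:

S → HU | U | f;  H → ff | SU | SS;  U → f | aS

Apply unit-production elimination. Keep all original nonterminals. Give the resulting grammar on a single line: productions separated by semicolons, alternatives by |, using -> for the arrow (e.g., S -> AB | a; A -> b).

Unit productions: S->U.
Unit pairs (A ⇒* B via units): (S,U).
S: inherits non-unit rules of {S, U} → HU | aS | f.
H: inherits non-unit rules of {H} → SS | SU | ff.
U: inherits non-unit rules of {U} → aS | f.

S -> f | HU | aS; H -> SS | SU | ff; U -> f | aS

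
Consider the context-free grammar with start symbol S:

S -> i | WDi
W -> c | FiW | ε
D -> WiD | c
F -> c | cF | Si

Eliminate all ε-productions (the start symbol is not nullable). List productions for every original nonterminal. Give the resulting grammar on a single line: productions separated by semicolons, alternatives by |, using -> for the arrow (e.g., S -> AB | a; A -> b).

Nullable set: {W}.
S -> WDi: W nullable, giving Di | WDi.
D -> WiD: W nullable, giving WiD | iD.
Drop W -> ε.
W -> FiW: W nullable, giving Fi | FiW.
Unchanged (no nullable symbols): S -> i; D -> c; F -> Si; F -> c; F -> cF; W -> c.

S -> i | Di | WDi; D -> c | iD | WiD; F -> c | Si | cF; W -> c | Fi | FiW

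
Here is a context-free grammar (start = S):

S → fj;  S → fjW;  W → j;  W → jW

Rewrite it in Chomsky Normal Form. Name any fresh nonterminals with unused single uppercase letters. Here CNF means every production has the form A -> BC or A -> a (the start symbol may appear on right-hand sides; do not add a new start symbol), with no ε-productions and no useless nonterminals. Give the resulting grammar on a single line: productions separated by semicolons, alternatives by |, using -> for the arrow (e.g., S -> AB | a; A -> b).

S -> AB | AC; A -> f; B -> j; C -> BW; W -> j | BW

No ε-productions.
No unit productions to eliminate.
TERM: introduce A -> f, B -> j and substitute in every rule of length ≥2.
BIN: S -> ABW becomes S -> AC, C -> BW.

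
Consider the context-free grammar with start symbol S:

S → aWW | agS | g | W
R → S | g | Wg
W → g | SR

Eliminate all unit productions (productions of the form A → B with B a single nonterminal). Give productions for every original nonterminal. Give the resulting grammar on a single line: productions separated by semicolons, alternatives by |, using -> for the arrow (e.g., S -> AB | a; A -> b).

S -> g | SR | aWW | agS; R -> g | SR | Wg | aWW | agS; W -> g | SR

Unit productions: R->S, S->W.
Unit pairs (A ⇒* B via units): (R,S), (R,W), (S,W).
S: inherits non-unit rules of {S, W} → SR | aWW | agS | g.
R: inherits non-unit rules of {R, S, W} → SR | Wg | aWW | agS | g.
W: inherits non-unit rules of {W} → SR | g.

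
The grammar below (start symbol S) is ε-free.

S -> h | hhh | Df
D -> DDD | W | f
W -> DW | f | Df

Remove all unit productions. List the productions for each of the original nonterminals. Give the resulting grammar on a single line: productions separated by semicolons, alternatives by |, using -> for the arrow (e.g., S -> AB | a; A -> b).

S -> h | Df | hhh; D -> f | DW | Df | DDD; W -> f | DW | Df

Unit productions: D->W.
Unit pairs (A ⇒* B via units): (D,W).
S: inherits non-unit rules of {S} → Df | h | hhh.
D: inherits non-unit rules of {D, W} → DDD | DW | Df | f.
W: inherits non-unit rules of {W} → DW | Df | f.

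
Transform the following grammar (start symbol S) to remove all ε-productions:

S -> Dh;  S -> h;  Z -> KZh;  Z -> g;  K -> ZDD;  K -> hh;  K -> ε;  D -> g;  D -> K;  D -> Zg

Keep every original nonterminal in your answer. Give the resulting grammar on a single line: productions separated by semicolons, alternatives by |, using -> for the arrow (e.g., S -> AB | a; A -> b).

S -> h | Dh; D -> K | g | Zg; K -> Z | ZD | hh | ZDD; Z -> g | Zh | KZh

Nullable set: {D, K}.
S -> Dh: D nullable, giving Dh | h.
D -> K: K nullable, giving K.
Drop K -> ε.
K -> ZDD: D, D nullable, giving Z | ZD | ZDD.
Z -> KZh: K nullable, giving KZh | Zh.
Unchanged (no nullable symbols): S -> h; D -> Zg; D -> g; K -> hh; Z -> g.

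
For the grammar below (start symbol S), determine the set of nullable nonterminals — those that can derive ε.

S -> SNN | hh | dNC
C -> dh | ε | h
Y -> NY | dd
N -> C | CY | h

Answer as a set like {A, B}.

{C, N}

Directly nullable (have an ε-rule): {C}.
N is nullable via N -> C (every symbol on the right is already known nullable).
Not nullable: S, Y — each has a terminal in every rule's right-hand side or depends on a non-nullable symbol.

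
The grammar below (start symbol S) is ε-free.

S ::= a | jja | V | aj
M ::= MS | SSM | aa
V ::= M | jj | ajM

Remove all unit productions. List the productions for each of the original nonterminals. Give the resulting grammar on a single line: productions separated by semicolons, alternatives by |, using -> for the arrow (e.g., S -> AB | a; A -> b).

Unit productions: S->V, V->M.
Unit pairs (A ⇒* B via units): (S,M), (S,V), (V,M).
S: inherits non-unit rules of {M, S, V} → MS | SSM | a | aa | aj | ajM | jj | jja.
M: inherits non-unit rules of {M} → MS | SSM | aa.
V: inherits non-unit rules of {M, V} → MS | SSM | aa | ajM | jj.

S -> a | MS | aa | aj | jj | SSM | ajM | jja; M -> MS | aa | SSM; V -> MS | aa | jj | SSM | ajM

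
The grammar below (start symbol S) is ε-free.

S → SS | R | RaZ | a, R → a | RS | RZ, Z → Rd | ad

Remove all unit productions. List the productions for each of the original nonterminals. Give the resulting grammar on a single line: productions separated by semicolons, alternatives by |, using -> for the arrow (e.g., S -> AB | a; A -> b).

S -> a | RS | RZ | SS | RaZ; R -> a | RS | RZ; Z -> Rd | ad

Unit productions: S->R.
Unit pairs (A ⇒* B via units): (S,R).
S: inherits non-unit rules of {R, S} → RS | RZ | RaZ | SS | a.
R: inherits non-unit rules of {R} → RS | RZ | a.
Z: inherits non-unit rules of {Z} → Rd | ad.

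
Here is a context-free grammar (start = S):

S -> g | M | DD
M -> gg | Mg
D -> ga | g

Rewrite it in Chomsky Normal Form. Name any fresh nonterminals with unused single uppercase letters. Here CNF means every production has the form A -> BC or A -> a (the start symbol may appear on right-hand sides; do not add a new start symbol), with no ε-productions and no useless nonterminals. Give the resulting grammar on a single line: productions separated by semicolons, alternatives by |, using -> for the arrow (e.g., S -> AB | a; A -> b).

S -> g | AA | DD | MA; A -> g; B -> a; D -> g | AB; M -> AA | MA

No ε-productions.
After unit-elimination: S -> g | DD | Mg | gg; D -> g | ga; M -> Mg | gg.
TERM: introduce B -> a, A -> g and substitute in every rule of length ≥2.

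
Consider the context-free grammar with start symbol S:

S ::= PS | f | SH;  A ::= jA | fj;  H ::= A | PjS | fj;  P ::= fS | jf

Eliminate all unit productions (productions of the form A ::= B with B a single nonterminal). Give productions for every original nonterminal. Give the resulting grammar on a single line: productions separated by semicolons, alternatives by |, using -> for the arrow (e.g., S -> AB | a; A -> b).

Unit productions: H->A.
Unit pairs (A ⇒* B via units): (H,A).
S: inherits non-unit rules of {S} → PS | SH | f.
A: inherits non-unit rules of {A} → fj | jA.
H: inherits non-unit rules of {A, H} → PjS | fj | jA.
P: inherits non-unit rules of {P} → fS | jf.

S -> f | PS | SH; A -> fj | jA; H -> fj | jA | PjS; P -> fS | jf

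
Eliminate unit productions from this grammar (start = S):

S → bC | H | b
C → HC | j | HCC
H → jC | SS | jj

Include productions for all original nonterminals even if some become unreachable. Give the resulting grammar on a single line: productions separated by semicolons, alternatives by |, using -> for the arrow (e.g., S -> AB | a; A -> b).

S -> b | SS | bC | jC | jj; C -> j | HC | HCC; H -> SS | jC | jj

Unit productions: S->H.
Unit pairs (A ⇒* B via units): (S,H).
S: inherits non-unit rules of {H, S} → SS | b | bC | jC | jj.
C: inherits non-unit rules of {C} → HC | HCC | j.
H: inherits non-unit rules of {H} → SS | jC | jj.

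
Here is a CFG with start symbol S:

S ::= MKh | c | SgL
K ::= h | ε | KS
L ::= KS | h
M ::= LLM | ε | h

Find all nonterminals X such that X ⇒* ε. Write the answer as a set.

Directly nullable (have an ε-rule): {K, M}.
Not nullable: L, S — each has a terminal in every rule's right-hand side or depends on a non-nullable symbol.

{K, M}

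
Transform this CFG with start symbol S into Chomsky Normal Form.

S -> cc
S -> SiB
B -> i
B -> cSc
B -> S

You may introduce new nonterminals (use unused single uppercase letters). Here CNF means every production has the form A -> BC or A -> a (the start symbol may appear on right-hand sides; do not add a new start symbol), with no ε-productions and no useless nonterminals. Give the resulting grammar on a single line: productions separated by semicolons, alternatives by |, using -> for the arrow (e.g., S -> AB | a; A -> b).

No ε-productions.
After unit-elimination: S -> cc | SiB; B -> i | cc | SiB | cSc.
TERM: introduce C -> c, A -> i and substitute in every rule of length ≥2.
BIN: B -> CSC becomes B -> CD, D -> SC; B -> SAB becomes B -> SE, E -> AB; S -> SAB becomes S -> SF, F -> AB.

S -> CC | SF; A -> i; B -> i | CC | CD | SE; C -> c; D -> SC; E -> AB; F -> AB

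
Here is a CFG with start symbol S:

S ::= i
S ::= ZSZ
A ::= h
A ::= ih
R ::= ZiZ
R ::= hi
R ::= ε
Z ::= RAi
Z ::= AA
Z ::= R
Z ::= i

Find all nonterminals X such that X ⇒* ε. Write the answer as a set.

Directly nullable (have an ε-rule): {R}.
Z is nullable via Z -> R (every symbol on the right is already known nullable).
Not nullable: A, S — each has a terminal in every rule's right-hand side or depends on a non-nullable symbol.

{R, Z}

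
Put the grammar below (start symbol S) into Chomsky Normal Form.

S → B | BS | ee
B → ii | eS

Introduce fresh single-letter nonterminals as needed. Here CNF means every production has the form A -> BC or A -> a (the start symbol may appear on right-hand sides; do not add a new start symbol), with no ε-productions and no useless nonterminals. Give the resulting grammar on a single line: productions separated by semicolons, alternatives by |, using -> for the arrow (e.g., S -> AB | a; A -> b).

No ε-productions.
After unit-elimination: S -> BS | eS | ee | ii; B -> eS | ii.
TERM: introduce A -> e, C -> i and substitute in every rule of length ≥2.

S -> AA | AS | BS | CC; A -> e; B -> AS | CC; C -> i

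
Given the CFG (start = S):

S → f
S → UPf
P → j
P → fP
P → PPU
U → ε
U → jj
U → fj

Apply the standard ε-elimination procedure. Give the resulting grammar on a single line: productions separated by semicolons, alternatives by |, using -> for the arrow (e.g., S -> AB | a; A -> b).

S -> f | Pf | UPf; P -> j | PP | fP | PPU; U -> fj | jj

Nullable set: {U}.
S -> UPf: U nullable, giving Pf | UPf.
P -> PPU: U nullable, giving PP | PPU.
Drop U -> ε.
Unchanged (no nullable symbols): S -> f; P -> fP; P -> j; U -> fj; U -> jj.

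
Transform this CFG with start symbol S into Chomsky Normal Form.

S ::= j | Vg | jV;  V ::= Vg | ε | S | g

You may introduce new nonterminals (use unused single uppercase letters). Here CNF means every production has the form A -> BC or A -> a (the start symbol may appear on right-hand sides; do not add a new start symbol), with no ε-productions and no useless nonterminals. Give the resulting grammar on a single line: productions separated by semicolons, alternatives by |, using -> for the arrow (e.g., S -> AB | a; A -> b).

Nullable: {V}; after ε-elimination: S -> g | j | Vg | jV; V -> S | g | Vg.
After unit-elimination: S -> g | j | Vg | jV; V -> g | j | Vg | jV.
TERM: introduce A -> g, B -> j and substitute in every rule of length ≥2.

S -> g | j | BV | VA; A -> g; B -> j; V -> g | j | BV | VA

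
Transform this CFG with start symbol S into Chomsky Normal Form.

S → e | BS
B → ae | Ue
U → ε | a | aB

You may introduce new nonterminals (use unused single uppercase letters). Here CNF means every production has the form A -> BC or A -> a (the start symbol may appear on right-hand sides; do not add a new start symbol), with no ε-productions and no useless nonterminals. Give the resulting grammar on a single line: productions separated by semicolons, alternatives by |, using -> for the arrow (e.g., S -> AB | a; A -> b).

Nullable: {U}; after ε-elimination: S -> e | BS; B -> e | Ue | ae; U -> a | aB.
No unit productions to eliminate.
TERM: introduce C -> a, A -> e and substitute in every rule of length ≥2.

S -> e | BS; A -> e; B -> e | CA | UA; C -> a; U -> a | CB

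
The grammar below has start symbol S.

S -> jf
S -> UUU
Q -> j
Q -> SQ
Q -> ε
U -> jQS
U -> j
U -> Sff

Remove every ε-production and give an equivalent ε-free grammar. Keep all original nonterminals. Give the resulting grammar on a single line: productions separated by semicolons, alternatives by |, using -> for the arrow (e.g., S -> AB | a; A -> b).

Nullable set: {Q}.
Drop Q -> ε.
Q -> SQ: Q nullable, giving S | SQ.
U -> jQS: Q nullable, giving jQS | jS.
Unchanged (no nullable symbols): S -> UUU; S -> jf; Q -> j; U -> Sff; U -> j.

S -> jf | UUU; Q -> S | j | SQ; U -> j | jS | Sff | jQS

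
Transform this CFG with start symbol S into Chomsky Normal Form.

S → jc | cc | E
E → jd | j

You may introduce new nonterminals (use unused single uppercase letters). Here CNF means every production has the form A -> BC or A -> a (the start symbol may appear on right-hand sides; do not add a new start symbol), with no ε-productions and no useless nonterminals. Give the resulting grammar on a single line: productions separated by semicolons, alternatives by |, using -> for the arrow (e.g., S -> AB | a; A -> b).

No ε-productions.
After unit-elimination: S -> j | cc | jc | jd; E -> j | jd.
TERM: introduce C -> c, B -> d, A -> j and substitute in every rule of length ≥2.
Drop unreachable/unproductive: E.

S -> j | AB | AC | CC; A -> j; B -> d; C -> c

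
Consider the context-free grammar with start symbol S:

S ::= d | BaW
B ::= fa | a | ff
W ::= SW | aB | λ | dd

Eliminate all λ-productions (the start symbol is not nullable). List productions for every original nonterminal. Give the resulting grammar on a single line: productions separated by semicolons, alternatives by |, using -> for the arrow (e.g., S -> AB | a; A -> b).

S -> d | Ba | BaW; B -> a | fa | ff; W -> S | SW | aB | dd

Nullable set: {W}.
S -> BaW: W nullable, giving Ba | BaW.
Drop W -> λ.
W -> SW: W nullable, giving S | SW.
Unchanged (no nullable symbols): S -> d; B -> a; B -> fa; B -> ff; W -> aB; W -> dd.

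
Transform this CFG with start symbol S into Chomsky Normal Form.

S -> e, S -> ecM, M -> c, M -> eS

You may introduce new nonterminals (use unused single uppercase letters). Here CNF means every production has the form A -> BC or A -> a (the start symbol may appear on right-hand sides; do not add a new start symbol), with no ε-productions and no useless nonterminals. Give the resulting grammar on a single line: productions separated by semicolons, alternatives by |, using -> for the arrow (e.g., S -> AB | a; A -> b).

No ε-productions.
No unit productions to eliminate.
TERM: introduce B -> c, A -> e and substitute in every rule of length ≥2.
BIN: S -> ABM becomes S -> AC, C -> BM.

S -> e | AC; A -> e; B -> c; C -> BM; M -> c | AS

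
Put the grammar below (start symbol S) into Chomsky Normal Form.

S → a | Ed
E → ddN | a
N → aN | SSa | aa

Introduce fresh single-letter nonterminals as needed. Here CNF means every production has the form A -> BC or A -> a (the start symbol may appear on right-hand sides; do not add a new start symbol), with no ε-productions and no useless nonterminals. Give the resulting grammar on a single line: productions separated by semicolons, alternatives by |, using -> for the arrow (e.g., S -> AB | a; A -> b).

No ε-productions.
No unit productions to eliminate.
TERM: introduce B -> a, A -> d and substitute in every rule of length ≥2.
BIN: E -> AAN becomes E -> AC, C -> AN; N -> SSB becomes N -> SD, D -> SB.

S -> a | EA; A -> d; B -> a; C -> AN; D -> SB; E -> a | AC; N -> BB | BN | SD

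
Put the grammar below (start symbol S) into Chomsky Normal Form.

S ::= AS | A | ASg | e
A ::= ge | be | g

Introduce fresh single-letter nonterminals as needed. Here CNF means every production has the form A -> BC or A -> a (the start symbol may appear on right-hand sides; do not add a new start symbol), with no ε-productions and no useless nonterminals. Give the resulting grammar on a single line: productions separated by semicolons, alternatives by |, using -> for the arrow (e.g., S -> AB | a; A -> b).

S -> e | g | AE | AS | BC | DC; A -> g | BC | DC; B -> b; C -> e; D -> g; E -> SD

No ε-productions.
After unit-elimination: S -> e | g | AS | be | ge | ASg; A -> g | be | ge.
TERM: introduce B -> b, C -> e, D -> g and substitute in every rule of length ≥2.
BIN: S -> ASD becomes S -> AE, E -> SD.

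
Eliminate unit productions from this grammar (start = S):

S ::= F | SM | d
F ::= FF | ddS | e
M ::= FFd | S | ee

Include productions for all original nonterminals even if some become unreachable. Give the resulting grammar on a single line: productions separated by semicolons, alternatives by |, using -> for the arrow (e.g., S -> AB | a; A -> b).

S -> d | e | FF | SM | ddS; F -> e | FF | ddS; M -> d | e | FF | SM | ee | FFd | ddS

Unit productions: M->S, S->F.
Unit pairs (A ⇒* B via units): (M,F), (M,S), (S,F).
S: inherits non-unit rules of {F, S} → FF | SM | d | ddS | e.
F: inherits non-unit rules of {F} → FF | ddS | e.
M: inherits non-unit rules of {F, M, S} → FF | FFd | SM | d | ddS | e | ee.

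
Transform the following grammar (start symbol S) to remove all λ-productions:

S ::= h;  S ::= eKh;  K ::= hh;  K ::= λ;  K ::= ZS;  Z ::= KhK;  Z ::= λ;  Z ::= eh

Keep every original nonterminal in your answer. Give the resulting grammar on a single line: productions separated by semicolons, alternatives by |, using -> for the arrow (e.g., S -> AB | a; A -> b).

S -> h | eh | eKh; K -> S | ZS | hh; Z -> h | Kh | eh | hK | KhK

Nullable set: {K, Z}.
S -> eKh: K nullable, giving eKh | eh.
Drop K -> λ.
K -> ZS: Z nullable, giving S | ZS.
Drop Z -> λ.
Z -> KhK: K, K nullable, giving Kh | KhK | h | hK.
Unchanged (no nullable symbols): S -> h; K -> hh; Z -> eh.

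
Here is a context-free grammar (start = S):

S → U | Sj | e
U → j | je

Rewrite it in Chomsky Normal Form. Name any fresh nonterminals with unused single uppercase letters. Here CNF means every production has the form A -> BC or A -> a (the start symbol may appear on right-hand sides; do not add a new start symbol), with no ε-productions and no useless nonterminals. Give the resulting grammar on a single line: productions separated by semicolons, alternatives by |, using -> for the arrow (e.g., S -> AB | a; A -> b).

S -> e | j | AB | SA; A -> j; B -> e

No ε-productions.
After unit-elimination: S -> e | j | Sj | je; U -> j | je.
TERM: introduce B -> e, A -> j and substitute in every rule of length ≥2.
Drop unreachable/unproductive: U.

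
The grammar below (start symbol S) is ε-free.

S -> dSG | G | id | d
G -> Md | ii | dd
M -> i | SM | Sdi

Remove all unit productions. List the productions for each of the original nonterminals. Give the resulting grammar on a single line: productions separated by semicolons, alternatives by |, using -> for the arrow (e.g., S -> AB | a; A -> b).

Unit productions: S->G.
Unit pairs (A ⇒* B via units): (S,G).
S: inherits non-unit rules of {G, S} → Md | d | dSG | dd | id | ii.
G: inherits non-unit rules of {G} → Md | dd | ii.
M: inherits non-unit rules of {M} → SM | Sdi | i.

S -> d | Md | dd | id | ii | dSG; G -> Md | dd | ii; M -> i | SM | Sdi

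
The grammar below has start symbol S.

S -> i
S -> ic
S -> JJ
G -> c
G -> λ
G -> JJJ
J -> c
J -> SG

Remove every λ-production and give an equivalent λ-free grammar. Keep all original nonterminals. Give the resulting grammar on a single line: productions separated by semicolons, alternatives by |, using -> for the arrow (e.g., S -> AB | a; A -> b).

Nullable set: {G}.
Drop G -> λ.
J -> SG: G nullable, giving S | SG.
Unchanged (no nullable symbols): S -> JJ; S -> i; S -> ic; G -> JJJ; G -> c; J -> c.

S -> i | JJ | ic; G -> c | JJJ; J -> S | c | SG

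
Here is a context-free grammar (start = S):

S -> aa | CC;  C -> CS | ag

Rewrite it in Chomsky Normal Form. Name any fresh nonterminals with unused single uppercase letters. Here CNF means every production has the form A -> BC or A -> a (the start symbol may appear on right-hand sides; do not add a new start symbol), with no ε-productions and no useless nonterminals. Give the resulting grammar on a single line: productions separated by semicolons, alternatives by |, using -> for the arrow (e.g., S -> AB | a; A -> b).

No ε-productions.
No unit productions to eliminate.
TERM: introduce A -> a, B -> g and substitute in every rule of length ≥2.

S -> AA | CC; A -> a; B -> g; C -> AB | CS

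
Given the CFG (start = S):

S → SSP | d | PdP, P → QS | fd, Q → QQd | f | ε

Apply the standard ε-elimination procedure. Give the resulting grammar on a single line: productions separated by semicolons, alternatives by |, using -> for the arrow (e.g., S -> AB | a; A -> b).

S -> d | PdP | SSP; P -> S | QS | fd; Q -> d | f | Qd | QQd

Nullable set: {Q}.
P -> QS: Q nullable, giving QS | S.
Drop Q -> ε.
Q -> QQd: Q, Q nullable, giving QQd | Qd | d.
Unchanged (no nullable symbols): S -> PdP; S -> SSP; S -> d; P -> fd; Q -> f.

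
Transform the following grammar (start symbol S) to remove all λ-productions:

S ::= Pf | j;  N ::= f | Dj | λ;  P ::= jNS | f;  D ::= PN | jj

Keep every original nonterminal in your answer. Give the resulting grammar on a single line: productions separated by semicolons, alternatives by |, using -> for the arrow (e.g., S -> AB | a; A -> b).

S -> j | Pf; D -> P | PN | jj; N -> f | Dj; P -> f | jS | jNS

Nullable set: {N}.
D -> PN: N nullable, giving P | PN.
Drop N -> λ.
P -> jNS: N nullable, giving jNS | jS.
Unchanged (no nullable symbols): S -> Pf; S -> j; D -> jj; N -> Dj; N -> f; P -> f.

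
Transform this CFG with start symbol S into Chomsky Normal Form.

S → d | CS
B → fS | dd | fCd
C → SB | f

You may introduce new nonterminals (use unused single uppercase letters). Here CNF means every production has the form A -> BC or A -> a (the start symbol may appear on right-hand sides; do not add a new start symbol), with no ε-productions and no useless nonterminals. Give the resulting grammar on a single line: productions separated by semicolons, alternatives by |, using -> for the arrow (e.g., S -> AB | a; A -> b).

S -> d | CS; A -> d; B -> AA | DE | DS; C -> f | SB; D -> f; E -> CA

No ε-productions.
No unit productions to eliminate.
TERM: introduce A -> d, D -> f and substitute in every rule of length ≥2.
BIN: B -> DCA becomes B -> DE, E -> CA.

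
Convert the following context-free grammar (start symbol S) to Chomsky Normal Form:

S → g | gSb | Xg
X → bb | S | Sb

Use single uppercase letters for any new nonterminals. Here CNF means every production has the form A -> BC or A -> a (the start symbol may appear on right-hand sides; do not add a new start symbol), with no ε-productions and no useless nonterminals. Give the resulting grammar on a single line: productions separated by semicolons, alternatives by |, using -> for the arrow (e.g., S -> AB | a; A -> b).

S -> g | AC | XA; A -> g; B -> b; C -> SB; D -> SB; X -> g | AD | BB | SB | XA

No ε-productions.
After unit-elimination: S -> g | Xg | gSb; X -> g | Sb | Xg | bb | gSb.
TERM: introduce B -> b, A -> g and substitute in every rule of length ≥2.
BIN: S -> ASB becomes S -> AC, C -> SB; X -> ASB becomes X -> AD, D -> SB.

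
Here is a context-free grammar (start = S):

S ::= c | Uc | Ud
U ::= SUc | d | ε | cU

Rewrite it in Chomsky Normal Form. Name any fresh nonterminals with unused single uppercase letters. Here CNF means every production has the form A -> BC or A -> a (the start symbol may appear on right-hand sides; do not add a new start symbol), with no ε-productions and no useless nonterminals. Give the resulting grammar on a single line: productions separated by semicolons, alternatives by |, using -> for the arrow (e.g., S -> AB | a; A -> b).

S -> c | d | UA | UB; A -> c; B -> d; C -> UA; U -> c | d | AU | SA | SC

Nullable: {U}; after ε-elimination: S -> c | d | Uc | Ud; U -> c | d | Sc | cU | SUc.
No unit productions to eliminate.
TERM: introduce A -> c, B -> d and substitute in every rule of length ≥2.
BIN: U -> SUA becomes U -> SC, C -> UA.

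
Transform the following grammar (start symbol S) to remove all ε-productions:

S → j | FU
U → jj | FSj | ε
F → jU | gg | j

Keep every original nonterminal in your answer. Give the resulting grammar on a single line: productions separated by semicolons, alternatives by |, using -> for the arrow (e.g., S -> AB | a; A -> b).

Nullable set: {U}.
S -> FU: U nullable, giving F | FU.
F -> jU: U nullable, giving j | jU.
Drop U -> ε.
Unchanged (no nullable symbols): S -> j; F -> gg; F -> j; U -> FSj; U -> jj.

S -> F | j | FU; F -> j | gg | jU; U -> jj | FSj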